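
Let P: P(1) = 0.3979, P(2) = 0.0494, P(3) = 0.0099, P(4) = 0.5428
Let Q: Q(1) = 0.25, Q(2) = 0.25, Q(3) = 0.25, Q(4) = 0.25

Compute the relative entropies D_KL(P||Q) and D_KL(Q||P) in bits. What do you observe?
D_KL(P||Q) = 0.7122 bits, D_KL(Q||P) = 1.3022 bits. The two directions give different values (D_KL(Q||P) exceeds D_KL(P||Q) by 0.5900 bits): KL divergence is asymmetric.

D_KL(P||Q) = Σ P(x) log₂(P(x)/Q(x))

Computing term by term:
  P(1)·log₂(P(1)/Q(1)) = 0.3979·log₂(0.3979/0.25) = 0.26678
  P(2)·log₂(P(2)/Q(2)) = 0.0494·log₂(0.0494/0.25) = -0.11556
  P(3)·log₂(P(3)/Q(3)) = 0.0099·log₂(0.0099/0.25) = -0.04612
  P(4)·log₂(P(4)/Q(4)) = 0.5428·log₂(0.5428/0.25) = 0.60712

D_KL(P||Q) = 0.26678 - 0.11556 - 0.04612 + 0.60712 = 0.71222 ≈ 0.7122 bits

D_KL(Q||P) = Σ Q(x) log₂(Q(x)/P(x))

Computing term by term:
  Q(1)·log₂(Q(1)/P(1)) = 0.25·log₂(0.25/0.3979) = -0.16762
  Q(2)·log₂(Q(2)/P(2)) = 0.25·log₂(0.25/0.0494) = 0.58484
  Q(3)·log₂(Q(3)/P(3)) = 0.25·log₂(0.25/0.0099) = 1.16459
  Q(4)·log₂(Q(4)/P(4)) = 0.25·log₂(0.25/0.5428) = -0.27962

D_KL(Q||P) = -0.16762 + 0.58484 + 1.16459 - 0.27962 = 1.30219 ≈ 1.3022 bits

These are NOT equal (difference: 0.5900 bits). KL divergence is asymmetric: D_KL(P||Q) ≠ D_KL(Q||P) in general.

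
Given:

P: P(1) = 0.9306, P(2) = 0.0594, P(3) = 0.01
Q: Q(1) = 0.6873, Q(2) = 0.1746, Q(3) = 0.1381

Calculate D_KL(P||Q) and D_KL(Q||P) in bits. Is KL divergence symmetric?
D_KL(P||Q) = 0.2766 bits, D_KL(Q||P) = 0.4942 bits. No, KL divergence is not symmetric.

D_KL(P||Q) = Σ P(x) log₂(P(x)/Q(x))

Computing term by term:
  P(1)·log₂(P(1)/Q(1)) = 0.9306·log₂(0.9306/0.6873) = 0.40688
  P(2)·log₂(P(2)/Q(2)) = 0.0594·log₂(0.0594/0.1746) = -0.09240
  P(3)·log₂(P(3)/Q(3)) = 0.01·log₂(0.01/0.1381) = -0.03788

D_KL(P||Q) = 0.40688 - 0.09240 - 0.03788 = 0.27660 ≈ 0.2766 bits

D_KL(Q||P) = Σ Q(x) log₂(Q(x)/P(x))

Computing term by term:
  Q(1)·log₂(Q(1)/P(1)) = 0.6873·log₂(0.6873/0.9306) = -0.30050
  Q(2)·log₂(Q(2)/P(2)) = 0.1746·log₂(0.1746/0.0594) = 0.27159
  Q(3)·log₂(Q(3)/P(3)) = 0.1381·log₂(0.1381/0.01) = 0.52307

D_KL(Q||P) = -0.30050 + 0.27159 + 0.52307 = 0.49416 ≈ 0.4942 bits

These are NOT equal (difference: 0.2176 bits). KL divergence is asymmetric: D_KL(P||Q) ≠ D_KL(Q||P) in general.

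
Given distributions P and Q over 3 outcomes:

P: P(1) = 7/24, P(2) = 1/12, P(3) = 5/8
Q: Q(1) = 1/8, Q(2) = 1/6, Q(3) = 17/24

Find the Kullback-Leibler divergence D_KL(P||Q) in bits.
0.1603 bits

D_KL(P||Q) = Σ P(x) log₂(P(x)/Q(x))

Computing term by term:
  P(1)·log₂(P(1)/Q(1)) = (7/24)·log₂((7/24)/(1/8)) = 0.35653
  P(2)·log₂(P(2)/Q(2)) = (1/12)·log₂((1/12)/(1/6)) = -0.08333
  P(3)·log₂(P(3)/Q(3)) = (5/8)·log₂((5/8)/(17/24)) = -0.11286

D_KL(P||Q) = 0.35653 - 0.08333 - 0.11286 = 0.16034 ≈ 0.1603 bits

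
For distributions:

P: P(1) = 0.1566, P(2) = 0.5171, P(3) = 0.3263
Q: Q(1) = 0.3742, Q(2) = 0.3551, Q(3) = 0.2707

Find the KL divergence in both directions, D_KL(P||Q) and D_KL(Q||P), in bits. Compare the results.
D_KL(P||Q) = 0.1715 bits, D_KL(Q||P) = 0.2048 bits. D_KL(Q||P) is larger than D_KL(P||Q) by 0.0333 bits; the two directions differ.

D_KL(P||Q) = Σ P(x) log₂(P(x)/Q(x))

Computing term by term:
  P(1)·log₂(P(1)/Q(1)) = 0.1566·log₂(0.1566/0.3742) = -0.19680
  P(2)·log₂(P(2)/Q(2)) = 0.5171·log₂(0.5171/0.3551) = 0.28038
  P(3)·log₂(P(3)/Q(3)) = 0.3263·log₂(0.3263/0.2707) = 0.08794

D_KL(P||Q) = -0.19680 + 0.28038 + 0.08794 = 0.17152 ≈ 0.1715 bits

D_KL(Q||P) = Σ Q(x) log₂(Q(x)/P(x))

Computing term by term:
  Q(1)·log₂(Q(1)/P(1)) = 0.3742·log₂(0.3742/0.1566) = 0.47027
  Q(2)·log₂(Q(2)/P(2)) = 0.3551·log₂(0.3551/0.5171) = -0.19254
  Q(3)·log₂(Q(3)/P(3)) = 0.2707·log₂(0.2707/0.3263) = -0.07295

D_KL(Q||P) = 0.47027 - 0.19254 - 0.07295 = 0.20478 ≈ 0.2048 bits

These are NOT equal (difference: 0.0333 bits). KL divergence is asymmetric: D_KL(P||Q) ≠ D_KL(Q||P) in general.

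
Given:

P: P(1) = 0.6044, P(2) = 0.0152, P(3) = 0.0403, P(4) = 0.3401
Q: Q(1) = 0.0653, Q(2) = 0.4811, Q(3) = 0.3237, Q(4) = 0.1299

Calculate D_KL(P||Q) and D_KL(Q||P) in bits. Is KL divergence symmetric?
D_KL(P||Q) = 2.2157 bits, D_KL(Q||P) = 2.9809 bits. No, KL divergence is not symmetric.

D_KL(P||Q) = Σ P(x) log₂(P(x)/Q(x))

Computing term by term:
  P(1)·log₂(P(1)/Q(1)) = 0.6044·log₂(0.6044/0.0653) = 1.94033
  P(2)·log₂(P(2)/Q(2)) = 0.0152·log₂(0.0152/0.4811) = -0.07576
  P(3)·log₂(P(3)/Q(3)) = 0.0403·log₂(0.0403/0.3237) = -0.12113
  P(4)·log₂(P(4)/Q(4)) = 0.3401·log₂(0.3401/0.1299) = 0.47225

D_KL(P||Q) = 1.94033 - 0.07576 - 0.12113 + 0.47225 = 2.21569 ≈ 2.2157 bits

D_KL(Q||P) = Σ Q(x) log₂(Q(x)/P(x))

Computing term by term:
  Q(1)·log₂(Q(1)/P(1)) = 0.0653·log₂(0.0653/0.6044) = -0.20964
  Q(2)·log₂(Q(2)/P(2)) = 0.4811·log₂(0.4811/0.0152) = 2.39790
  Q(3)·log₂(Q(3)/P(3)) = 0.3237·log₂(0.3237/0.0403) = 0.97298
  Q(4)·log₂(Q(4)/P(4)) = 0.1299·log₂(0.1299/0.3401) = -0.18037

D_KL(Q||P) = -0.20964 + 2.39790 + 0.97298 - 0.18037 = 2.98087 ≈ 2.9809 bits

These are NOT equal (difference: 0.7652 bits). KL divergence is asymmetric: D_KL(P||Q) ≠ D_KL(Q||P) in general.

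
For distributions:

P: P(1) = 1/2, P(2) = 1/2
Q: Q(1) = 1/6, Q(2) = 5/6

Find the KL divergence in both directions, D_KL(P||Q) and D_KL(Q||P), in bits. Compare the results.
D_KL(P||Q) = 0.4240 bits, D_KL(Q||P) = 0.3500 bits. D_KL(P||Q) is larger than D_KL(Q||P) by 0.0740 bits; the two directions differ.

D_KL(P||Q) = Σ P(x) log₂(P(x)/Q(x))

Computing term by term:
  P(1)·log₂(P(1)/Q(1)) = (1/2)·log₂((1/2)/(1/6)) = 0.79248
  P(2)·log₂(P(2)/Q(2)) = (1/2)·log₂((1/2)/(5/6)) = -0.36848

D_KL(P||Q) = 0.79248 - 0.36848 = 0.42400 ≈ 0.4240 bits

D_KL(Q||P) = Σ Q(x) log₂(Q(x)/P(x))

Computing term by term:
  Q(1)·log₂(Q(1)/P(1)) = (1/6)·log₂((1/6)/(1/2)) = -0.26416
  Q(2)·log₂(Q(2)/P(2)) = (5/6)·log₂((5/6)/(1/2)) = 0.61414

D_KL(Q||P) = -0.26416 + 0.61414 = 0.34998 ≈ 0.3500 bits

These are NOT equal (difference: 0.0740 bits). KL divergence is asymmetric: D_KL(P||Q) ≠ D_KL(Q||P) in general.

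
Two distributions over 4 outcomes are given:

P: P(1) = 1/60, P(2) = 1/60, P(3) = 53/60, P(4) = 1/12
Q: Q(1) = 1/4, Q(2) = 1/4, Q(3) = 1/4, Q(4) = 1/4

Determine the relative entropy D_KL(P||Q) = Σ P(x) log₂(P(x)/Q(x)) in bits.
1.3463 bits

D_KL(P||Q) = Σ P(x) log₂(P(x)/Q(x))

Computing term by term:
  P(1)·log₂(P(1)/Q(1)) = (1/60)·log₂((1/60)/(1/4)) = -0.06511
  P(2)·log₂(P(2)/Q(2)) = (1/60)·log₂((1/60)/(1/4)) = -0.06511
  P(3)·log₂(P(3)/Q(3)) = (53/60)·log₂((53/60)/(1/4)) = 1.60858
  P(4)·log₂(P(4)/Q(4)) = (1/12)·log₂((1/12)/(1/4)) = -0.13208

D_KL(P||Q) = -0.06511 - 0.06511 + 1.60858 - 0.13208 = 1.34628 ≈ 1.3463 bits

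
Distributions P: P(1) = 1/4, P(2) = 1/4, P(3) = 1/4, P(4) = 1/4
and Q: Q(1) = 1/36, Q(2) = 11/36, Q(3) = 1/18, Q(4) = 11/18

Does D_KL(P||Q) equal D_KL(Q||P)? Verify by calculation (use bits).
D_KL(P||Q) = 0.9402 bits, D_KL(Q||P) = 0.6679 bits. No — D_KL(P||Q) ≠ D_KL(Q||P) for this pair.

D_KL(P||Q) = Σ P(x) log₂(P(x)/Q(x))

Computing term by term:
  P(1)·log₂(P(1)/Q(1)) = (1/4)·log₂((1/4)/(1/36)) = 0.79248
  P(2)·log₂(P(2)/Q(2)) = (1/4)·log₂((1/4)/(11/36)) = -0.07238
  P(3)·log₂(P(3)/Q(3)) = (1/4)·log₂((1/4)/(1/18)) = 0.54248
  P(4)·log₂(P(4)/Q(4)) = (1/4)·log₂((1/4)/(11/18)) = -0.32238

D_KL(P||Q) = 0.79248 - 0.07238 + 0.54248 - 0.32238 = 0.94020 ≈ 0.9402 bits

D_KL(Q||P) = Σ Q(x) log₂(Q(x)/P(x))

Computing term by term:
  Q(1)·log₂(Q(1)/P(1)) = (1/36)·log₂((1/36)/(1/4)) = -0.08805
  Q(2)·log₂(Q(2)/P(2)) = (11/36)·log₂((11/36)/(1/4)) = 0.08846
  Q(3)·log₂(Q(3)/P(3)) = (1/18)·log₂((1/18)/(1/4)) = -0.12055
  Q(4)·log₂(Q(4)/P(4)) = (11/18)·log₂((11/18)/(1/4)) = 0.78803

D_KL(Q||P) = -0.08805 + 0.08846 - 0.12055 + 0.78803 = 0.66789 ≈ 0.6679 bits

These are NOT equal (difference: 0.2723 bits). KL divergence is asymmetric: D_KL(P||Q) ≠ D_KL(Q||P) in general.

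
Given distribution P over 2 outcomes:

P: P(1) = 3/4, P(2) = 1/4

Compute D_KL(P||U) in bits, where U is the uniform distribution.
0.1887 bits

U(i) = 1/2 for all i

D_KL(P||U) = Σ P(x) log₂(P(x) / (1/2))
           = Σ P(x) log₂(P(x)) + log₂(2)
           = log₂(2) - H(P)

H(P) = -Σ P(x) log₂(P(x)):
  -P(1)·log₂(P(1)) = -(3/4)·log₂(3/4) = 0.31128
  -P(2)·log₂(P(2)) = -(1/4)·log₂(1/4) = 0.50000
H(P) = 0.31128 + 0.50000 = 0.81128 bits

log₂(2) = 1.00000 bits

D_KL(P||U) = 1.00000 - 0.81128 = 0.18872 ≈ 0.1887 bits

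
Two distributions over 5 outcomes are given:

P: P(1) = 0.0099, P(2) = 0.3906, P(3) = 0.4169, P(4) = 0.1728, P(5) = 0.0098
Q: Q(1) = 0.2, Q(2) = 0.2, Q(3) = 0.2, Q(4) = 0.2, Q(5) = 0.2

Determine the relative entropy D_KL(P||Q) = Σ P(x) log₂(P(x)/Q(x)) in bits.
0.6970 bits

D_KL(P||Q) = Σ P(x) log₂(P(x)/Q(x))

Computing term by term:
  P(1)·log₂(P(1)/Q(1)) = 0.0099·log₂(0.0099/0.2) = -0.04293
  P(2)·log₂(P(2)/Q(2)) = 0.3906·log₂(0.3906/0.2) = 0.37720
  P(3)·log₂(P(3)/Q(3)) = 0.4169·log₂(0.4169/0.2) = 0.44179
  P(4)·log₂(P(4)/Q(4)) = 0.1728·log₂(0.1728/0.2) = -0.03644
  P(5)·log₂(P(5)/Q(5)) = 0.0098·log₂(0.0098/0.2) = -0.04264

D_KL(P||Q) = -0.04293 + 0.37720 + 0.44179 - 0.03644 - 0.04264 = 0.69698 ≈ 0.6970 bits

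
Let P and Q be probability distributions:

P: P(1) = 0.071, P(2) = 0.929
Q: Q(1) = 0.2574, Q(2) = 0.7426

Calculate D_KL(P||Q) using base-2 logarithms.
0.1682 bits

D_KL(P||Q) = Σ P(x) log₂(P(x)/Q(x))

Computing term by term:
  P(1)·log₂(P(1)/Q(1)) = 0.071·log₂(0.071/0.2574) = -0.13193
  P(2)·log₂(P(2)/Q(2)) = 0.929·log₂(0.929/0.7426) = 0.30015

D_KL(P||Q) = -0.13193 + 0.30015 = 0.16822 ≈ 0.1682 bits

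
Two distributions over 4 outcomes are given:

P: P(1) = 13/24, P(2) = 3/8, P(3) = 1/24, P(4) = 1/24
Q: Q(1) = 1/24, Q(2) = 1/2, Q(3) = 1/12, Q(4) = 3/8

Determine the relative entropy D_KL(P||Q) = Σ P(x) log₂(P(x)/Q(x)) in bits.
1.6750 bits

D_KL(P||Q) = Σ P(x) log₂(P(x)/Q(x))

Computing term by term:
  P(1)·log₂(P(1)/Q(1)) = (13/24)·log₂((13/24)/(1/24)) = 2.00440
  P(2)·log₂(P(2)/Q(2)) = (3/8)·log₂((3/8)/(1/2)) = -0.15564
  P(3)·log₂(P(3)/Q(3)) = (1/24)·log₂((1/24)/(1/12)) = -0.04167
  P(4)·log₂(P(4)/Q(4)) = (1/24)·log₂((1/24)/(3/8)) = -0.13208

D_KL(P||Q) = 2.00440 - 0.15564 - 0.04167 - 0.13208 = 1.67501 ≈ 1.6750 bits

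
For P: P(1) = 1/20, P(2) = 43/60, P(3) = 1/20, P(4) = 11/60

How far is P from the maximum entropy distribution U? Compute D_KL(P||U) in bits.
0.7747 bits

U(i) = 1/4 for all i

D_KL(P||U) = Σ P(x) log₂(P(x) / (1/4))
           = Σ P(x) log₂(P(x)) + log₂(4)
           = log₂(4) - H(P)

H(P) = -Σ P(x) log₂(P(x)):
  -P(1)·log₂(P(1)) = -(1/20)·log₂(1/20) = 0.21610
  -P(2)·log₂(P(2)) = -(43/60)·log₂(43/60) = 0.34445
  -P(3)·log₂(P(3)) = -(1/20)·log₂(1/20) = 0.21610
  -P(4)·log₂(P(4)) = -(11/60)·log₂(11/60) = 0.44870
H(P) = 0.21610 + 0.34445 + 0.21610 + 0.44870 = 1.22535 bits

log₂(4) = 2.00000 bits

D_KL(P||U) = 2.00000 - 1.22535 = 0.77465 ≈ 0.7747 bits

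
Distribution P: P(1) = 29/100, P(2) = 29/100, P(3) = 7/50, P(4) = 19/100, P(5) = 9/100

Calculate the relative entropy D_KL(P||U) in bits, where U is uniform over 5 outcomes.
0.1211 bits

U(i) = 1/5 for all i

D_KL(P||U) = Σ P(x) log₂(P(x) / (1/5))
           = Σ P(x) log₂(P(x)) + log₂(5)
           = log₂(5) - H(P)

H(P) = -Σ P(x) log₂(P(x)):
  -P(1)·log₂(P(1)) = -(29/100)·log₂(29/100) = 0.51790
  -P(2)·log₂(P(2)) = -(29/100)·log₂(29/100) = 0.51790
  -P(3)·log₂(P(3)) = -(7/50)·log₂(7/50) = 0.39711
  -P(4)·log₂(P(4)) = -(19/100)·log₂(19/100) = 0.45523
  -P(5)·log₂(P(5)) = -(9/100)·log₂(9/100) = 0.31265
H(P) = 0.51790 + 0.51790 + 0.39711 + 0.45523 + 0.31265 = 2.20079 bits

log₂(5) = 2.32193 bits

D_KL(P||U) = 2.32193 - 2.20079 = 0.12114 ≈ 0.1211 bits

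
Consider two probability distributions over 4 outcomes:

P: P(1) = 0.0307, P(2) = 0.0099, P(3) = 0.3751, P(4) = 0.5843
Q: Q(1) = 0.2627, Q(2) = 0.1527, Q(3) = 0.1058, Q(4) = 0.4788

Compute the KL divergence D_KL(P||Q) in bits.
0.7186 bits

D_KL(P||Q) = Σ P(x) log₂(P(x)/Q(x))

Computing term by term:
  P(1)·log₂(P(1)/Q(1)) = 0.0307·log₂(0.0307/0.2627) = -0.09508
  P(2)·log₂(P(2)/Q(2)) = 0.0099·log₂(0.0099/0.1527) = -0.03908
  P(3)·log₂(P(3)/Q(3)) = 0.3751·log₂(0.3751/0.1058) = 0.68491
  P(4)·log₂(P(4)/Q(4)) = 0.5843·log₂(0.5843/0.4788) = 0.16786

D_KL(P||Q) = -0.09508 - 0.03908 + 0.68491 + 0.16786 = 0.71861 ≈ 0.7186 bits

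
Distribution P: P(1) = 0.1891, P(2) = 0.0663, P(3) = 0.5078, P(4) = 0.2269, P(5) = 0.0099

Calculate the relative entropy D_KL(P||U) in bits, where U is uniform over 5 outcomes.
0.5601 bits

U(i) = 1/5 for all i

D_KL(P||U) = Σ P(x) log₂(P(x) / (1/5))
           = Σ P(x) log₂(P(x)) + log₂(5)
           = log₂(5) - H(P)

H(P) = -Σ P(x) log₂(P(x)):
  -P(1)·log₂(P(1)) = -(0.1891)·log₂(0.1891) = 0.45437
  -P(2)·log₂(P(2)) = -(0.0663)·log₂(0.0663) = 0.25955
  -P(3)·log₂(P(3)) = -(0.5078)·log₂(0.5078) = 0.49646
  -P(4)·log₂(P(4)) = -(0.2269)·log₂(0.2269) = 0.48554
  -P(5)·log₂(P(5)) = -(0.0099)·log₂(0.0099) = 0.06592
H(P) = 0.45437 + 0.25955 + 0.49646 + 0.48554 + 0.06592 = 1.76184 bits

log₂(5) = 2.32193 bits

D_KL(P||U) = 2.32193 - 1.76184 = 0.56009 ≈ 0.5601 bits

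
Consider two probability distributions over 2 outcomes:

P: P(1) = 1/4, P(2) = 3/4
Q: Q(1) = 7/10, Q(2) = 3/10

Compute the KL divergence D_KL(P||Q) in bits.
0.6201 bits

D_KL(P||Q) = Σ P(x) log₂(P(x)/Q(x))

Computing term by term:
  P(1)·log₂(P(1)/Q(1)) = (1/4)·log₂((1/4)/(7/10)) = -0.37136
  P(2)·log₂(P(2)/Q(2)) = (3/4)·log₂((3/4)/(3/10)) = 0.99145

D_KL(P||Q) = -0.37136 + 0.99145 = 0.62009 ≈ 0.6201 bits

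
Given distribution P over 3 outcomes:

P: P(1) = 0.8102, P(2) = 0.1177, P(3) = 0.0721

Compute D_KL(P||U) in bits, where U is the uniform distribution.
0.7021 bits

U(i) = 1/3 for all i

D_KL(P||U) = Σ P(x) log₂(P(x) / (1/3))
           = Σ P(x) log₂(P(x)) + log₂(3)
           = log₂(3) - H(P)

H(P) = -Σ P(x) log₂(P(x)):
  -P(1)·log₂(P(1)) = -(0.8102)·log₂(0.8102) = 0.24602
  -P(2)·log₂(P(2)) = -(0.1177)·log₂(0.1177) = 0.36332
  -P(3)·log₂(P(3)) = -(0.0721)·log₂(0.0721) = 0.27354
H(P) = 0.24602 + 0.36332 + 0.27354 = 0.88288 bits

log₂(3) = 1.58496 bits

D_KL(P||U) = 1.58496 - 0.88288 = 0.70208 ≈ 0.7021 bits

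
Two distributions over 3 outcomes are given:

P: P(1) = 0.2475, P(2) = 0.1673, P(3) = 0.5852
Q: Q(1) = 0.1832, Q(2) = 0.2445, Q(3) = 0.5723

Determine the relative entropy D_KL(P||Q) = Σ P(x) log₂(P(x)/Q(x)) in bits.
0.0347 bits

D_KL(P||Q) = Σ P(x) log₂(P(x)/Q(x))

Computing term by term:
  P(1)·log₂(P(1)/Q(1)) = 0.2475·log₂(0.2475/0.1832) = 0.10742
  P(2)·log₂(P(2)/Q(2)) = 0.1673·log₂(0.1673/0.2445) = -0.09158
  P(3)·log₂(P(3)/Q(3)) = 0.5852·log₂(0.5852/0.5723) = 0.01882

D_KL(P||Q) = 0.10742 - 0.09158 + 0.01882 = 0.03466 ≈ 0.0347 bits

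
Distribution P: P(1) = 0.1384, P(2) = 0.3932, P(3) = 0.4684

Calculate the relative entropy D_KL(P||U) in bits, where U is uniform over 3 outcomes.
0.1481 bits

U(i) = 1/3 for all i

D_KL(P||U) = Σ P(x) log₂(P(x) / (1/3))
           = Σ P(x) log₂(P(x)) + log₂(3)
           = log₂(3) - H(P)

H(P) = -Σ P(x) log₂(P(x)):
  -P(1)·log₂(P(1)) = -(0.1384)·log₂(0.1384) = 0.39487
  -P(2)·log₂(P(2)) = -(0.3932)·log₂(0.3932) = 0.52951
  -P(3)·log₂(P(3)) = -(0.4684)·log₂(0.4684) = 0.51252
H(P) = 0.39487 + 0.52951 + 0.51252 = 1.43690 bits

log₂(3) = 1.58496 bits

D_KL(P||U) = 1.58496 - 1.43690 = 0.14806 ≈ 0.1481 bits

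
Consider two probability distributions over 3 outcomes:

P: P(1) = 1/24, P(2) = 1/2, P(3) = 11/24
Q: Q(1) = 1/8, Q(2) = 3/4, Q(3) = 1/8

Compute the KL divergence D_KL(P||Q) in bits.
0.5006 bits

D_KL(P||Q) = Σ P(x) log₂(P(x)/Q(x))

Computing term by term:
  P(1)·log₂(P(1)/Q(1)) = (1/24)·log₂((1/24)/(1/8)) = -0.06604
  P(2)·log₂(P(2)/Q(2)) = (1/2)·log₂((1/2)/(3/4)) = -0.29248
  P(3)·log₂(P(3)/Q(3)) = (11/24)·log₂((11/24)/(1/8)) = 0.85913

D_KL(P||Q) = -0.06604 - 0.29248 + 0.85913 = 0.50061 ≈ 0.5006 bits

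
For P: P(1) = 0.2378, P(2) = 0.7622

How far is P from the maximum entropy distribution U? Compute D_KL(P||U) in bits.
0.2086 bits

U(i) = 1/2 for all i

D_KL(P||U) = Σ P(x) log₂(P(x) / (1/2))
           = Σ P(x) log₂(P(x)) + log₂(2)
           = log₂(2) - H(P)

H(P) = -Σ P(x) log₂(P(x)):
  -P(1)·log₂(P(1)) = -(0.2378)·log₂(0.2378) = 0.49276
  -P(2)·log₂(P(2)) = -(0.7622)·log₂(0.7622) = 0.29860
H(P) = 0.49276 + 0.29860 = 0.79136 bits

log₂(2) = 1.00000 bits

D_KL(P||U) = 1.00000 - 0.79136 = 0.20864 ≈ 0.2086 bits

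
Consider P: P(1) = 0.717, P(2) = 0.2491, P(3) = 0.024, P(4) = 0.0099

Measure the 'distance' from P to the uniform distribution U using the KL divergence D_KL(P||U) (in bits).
0.9613 bits

U(i) = 1/4 for all i

D_KL(P||U) = Σ P(x) log₂(P(x) / (1/4))
           = Σ P(x) log₂(P(x)) + log₂(4)
           = log₂(4) - H(P)

H(P) = -Σ P(x) log₂(P(x)):
  -P(1)·log₂(P(1)) = -(0.717)·log₂(0.717) = 0.34413
  -P(2)·log₂(P(2)) = -(0.2491)·log₂(0.2491) = 0.49950
  -P(3)·log₂(P(3)) = -(0.024)·log₂(0.024) = 0.12914
  -P(4)·log₂(P(4)) = -(0.0099)·log₂(0.0099) = 0.06592
H(P) = 0.34413 + 0.49950 + 0.12914 + 0.06592 = 1.03869 bits

log₂(4) = 2.00000 bits

D_KL(P||U) = 2.00000 - 1.03869 = 0.96131 ≈ 0.9613 bits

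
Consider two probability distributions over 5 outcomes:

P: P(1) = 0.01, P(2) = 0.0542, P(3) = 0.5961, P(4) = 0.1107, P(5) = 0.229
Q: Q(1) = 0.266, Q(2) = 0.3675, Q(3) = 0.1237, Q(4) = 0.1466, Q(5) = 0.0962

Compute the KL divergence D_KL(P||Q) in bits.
1.3971 bits

D_KL(P||Q) = Σ P(x) log₂(P(x)/Q(x))

Computing term by term:
  P(1)·log₂(P(1)/Q(1)) = 0.01·log₂(0.01/0.266) = -0.04733
  P(2)·log₂(P(2)/Q(2)) = 0.0542·log₂(0.0542/0.3675) = -0.14967
  P(3)·log₂(P(3)/Q(3)) = 0.5961·log₂(0.5961/0.1237) = 1.35238
  P(4)·log₂(P(4)/Q(4)) = 0.1107·log₂(0.1107/0.1466) = -0.04486
  P(5)·log₂(P(5)/Q(5)) = 0.229·log₂(0.229/0.0962) = 0.28653

D_KL(P||Q) = -0.04733 - 0.14967 + 1.35238 - 0.04486 + 0.28653 = 1.39705 ≈ 1.3971 bits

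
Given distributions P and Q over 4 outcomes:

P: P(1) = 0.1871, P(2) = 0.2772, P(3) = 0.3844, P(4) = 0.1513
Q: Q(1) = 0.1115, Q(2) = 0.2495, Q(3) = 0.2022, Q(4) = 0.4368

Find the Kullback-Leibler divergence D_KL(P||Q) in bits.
0.3067 bits

D_KL(P||Q) = Σ P(x) log₂(P(x)/Q(x))

Computing term by term:
  P(1)·log₂(P(1)/Q(1)) = 0.1871·log₂(0.1871/0.1115) = 0.13972
  P(2)·log₂(P(2)/Q(2)) = 0.2772·log₂(0.2772/0.2495) = 0.04210
  P(3)·log₂(P(3)/Q(3)) = 0.3844·log₂(0.3844/0.2022) = 0.35627
  P(4)·log₂(P(4)/Q(4)) = 0.1513·log₂(0.1513/0.4368) = -0.23142

D_KL(P||Q) = 0.13972 + 0.04210 + 0.35627 - 0.23142 = 0.30667 ≈ 0.3067 bits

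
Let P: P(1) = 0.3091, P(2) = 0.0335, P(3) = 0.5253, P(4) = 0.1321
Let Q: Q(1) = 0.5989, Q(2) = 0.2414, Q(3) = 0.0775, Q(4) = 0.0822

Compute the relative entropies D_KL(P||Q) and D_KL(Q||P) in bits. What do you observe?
D_KL(P||Q) = 1.1503 bits, D_KL(Q||P) = 0.9891 bits. The two directions give different values (D_KL(P||Q) exceeds D_KL(Q||P) by 0.1612 bits): KL divergence is asymmetric.

D_KL(P||Q) = Σ P(x) log₂(P(x)/Q(x))

Computing term by term:
  P(1)·log₂(P(1)/Q(1)) = 0.3091·log₂(0.3091/0.5989) = -0.29496
  P(2)·log₂(P(2)/Q(2)) = 0.0335·log₂(0.0335/0.2414) = -0.09545
  P(3)·log₂(P(3)/Q(3)) = 0.5253·log₂(0.5253/0.0775) = 1.45029
  P(4)·log₂(P(4)/Q(4)) = 0.1321·log₂(0.1321/0.0822) = 0.09041

D_KL(P||Q) = -0.29496 - 0.09545 + 1.45029 + 0.09041 = 1.15029 ≈ 1.1503 bits

D_KL(Q||P) = Σ Q(x) log₂(Q(x)/P(x))

Computing term by term:
  Q(1)·log₂(Q(1)/P(1)) = 0.5989·log₂(0.5989/0.3091) = 0.57150
  Q(2)·log₂(Q(2)/P(2)) = 0.2414·log₂(0.2414/0.0335) = 0.68780
  Q(3)·log₂(Q(3)/P(3)) = 0.0775·log₂(0.0775/0.5253) = -0.21397
  Q(4)·log₂(Q(4)/P(4)) = 0.0822·log₂(0.0822/0.1321) = -0.05626

D_KL(Q||P) = 0.57150 + 0.68780 - 0.21397 - 0.05626 = 0.98907 ≈ 0.9891 bits

These are NOT equal (difference: 0.1612 bits). KL divergence is asymmetric: D_KL(P||Q) ≠ D_KL(Q||P) in general.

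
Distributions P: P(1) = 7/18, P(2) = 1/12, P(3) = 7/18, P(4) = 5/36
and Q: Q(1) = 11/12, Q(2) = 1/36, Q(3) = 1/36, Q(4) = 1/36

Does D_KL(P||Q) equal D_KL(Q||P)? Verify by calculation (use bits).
D_KL(P||Q) = 1.4541 bits, D_KL(Q||P) = 0.9197 bits. No — D_KL(P||Q) ≠ D_KL(Q||P) for this pair.

D_KL(P||Q) = Σ P(x) log₂(P(x)/Q(x))

Computing term by term:
  P(1)·log₂(P(1)/Q(1)) = (7/18)·log₂((7/18)/(11/12)) = -0.48107
  P(2)·log₂(P(2)/Q(2)) = (1/12)·log₂((1/12)/(1/36)) = 0.13208
  P(3)·log₂(P(3)/Q(3)) = (7/18)·log₂((7/18)/(1/36)) = 1.48064
  P(4)·log₂(P(4)/Q(4)) = (5/36)·log₂((5/36)/(1/36)) = 0.32249

D_KL(P||Q) = -0.48107 + 0.13208 + 1.48064 + 0.32249 = 1.45414 ≈ 1.4541 bits

D_KL(Q||P) = Σ Q(x) log₂(Q(x)/P(x))

Computing term by term:
  Q(1)·log₂(Q(1)/P(1)) = (11/12)·log₂((11/12)/(7/18)) = 1.13395
  Q(2)·log₂(Q(2)/P(2)) = (1/36)·log₂((1/36)/(1/12)) = -0.04403
  Q(3)·log₂(Q(3)/P(3)) = (1/36)·log₂((1/36)/(7/18)) = -0.10576
  Q(4)·log₂(Q(4)/P(4)) = (1/36)·log₂((1/36)/(5/36)) = -0.06450

D_KL(Q||P) = 1.13395 - 0.04403 - 0.10576 - 0.06450 = 0.91966 ≈ 0.9197 bits

These are NOT equal (difference: 0.5344 bits). KL divergence is asymmetric: D_KL(P||Q) ≠ D_KL(Q||P) in general.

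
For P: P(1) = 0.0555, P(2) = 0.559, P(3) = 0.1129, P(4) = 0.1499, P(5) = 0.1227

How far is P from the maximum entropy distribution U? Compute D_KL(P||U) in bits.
0.4843 bits

U(i) = 1/5 for all i

D_KL(P||U) = Σ P(x) log₂(P(x) / (1/5))
           = Σ P(x) log₂(P(x)) + log₂(5)
           = log₂(5) - H(P)

H(P) = -Σ P(x) log₂(P(x)):
  -P(1)·log₂(P(1)) = -(0.0555)·log₂(0.0555) = 0.23151
  -P(2)·log₂(P(2)) = -(0.559)·log₂(0.559) = 0.46905
  -P(3)·log₂(P(3)) = -(0.1129)·log₂(0.1129) = 0.35528
  -P(4)·log₂(P(4)) = -(0.1499)·log₂(0.1499) = 0.41042
  -P(5)·log₂(P(5)) = -(0.1227)·log₂(0.1227) = 0.37139
H(P) = 0.23151 + 0.46905 + 0.35528 + 0.41042 + 0.37139 = 1.83765 bits

log₂(5) = 2.32193 bits

D_KL(P||U) = 2.32193 - 1.83765 = 0.48428 ≈ 0.4843 bits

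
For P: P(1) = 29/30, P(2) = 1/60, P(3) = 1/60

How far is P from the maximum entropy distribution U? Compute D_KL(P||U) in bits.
1.3408 bits

U(i) = 1/3 for all i

D_KL(P||U) = Σ P(x) log₂(P(x) / (1/3))
           = Σ P(x) log₂(P(x)) + log₂(3)
           = log₂(3) - H(P)

H(P) = -Σ P(x) log₂(P(x)):
  -P(1)·log₂(P(1)) = -(29/30)·log₂(29/30) = 0.04728
  -P(2)·log₂(P(2)) = -(1/60)·log₂(1/60) = 0.09845
  -P(3)·log₂(P(3)) = -(1/60)·log₂(1/60) = 0.09845
H(P) = 0.04728 + 0.09845 + 0.09845 = 0.24418 bits

log₂(3) = 1.58496 bits

D_KL(P||U) = 1.58496 - 0.24418 = 1.34078 ≈ 1.3408 bits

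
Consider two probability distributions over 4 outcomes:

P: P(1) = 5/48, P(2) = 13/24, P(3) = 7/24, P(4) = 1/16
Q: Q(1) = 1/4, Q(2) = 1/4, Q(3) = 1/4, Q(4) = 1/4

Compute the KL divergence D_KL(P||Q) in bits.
0.4125 bits

D_KL(P||Q) = Σ P(x) log₂(P(x)/Q(x))

Computing term by term:
  P(1)·log₂(P(1)/Q(1)) = (5/48)·log₂((5/48)/(1/4)) = -0.13157
  P(2)·log₂(P(2)/Q(2)) = (13/24)·log₂((13/24)/(1/4)) = 0.60422
  P(3)·log₂(P(3)/Q(3)) = (7/24)·log₂((7/24)/(1/4)) = 0.06486
  P(4)·log₂(P(4)/Q(4)) = (1/16)·log₂((1/16)/(1/4)) = -0.12500

D_KL(P||Q) = -0.13157 + 0.60422 + 0.06486 - 0.12500 = 0.41251 ≈ 0.4125 bits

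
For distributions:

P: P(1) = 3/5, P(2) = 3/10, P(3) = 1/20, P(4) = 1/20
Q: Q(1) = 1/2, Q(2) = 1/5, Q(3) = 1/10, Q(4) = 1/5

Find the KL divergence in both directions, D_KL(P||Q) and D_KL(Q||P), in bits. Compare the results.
D_KL(P||Q) = 0.1833 bits, D_KL(Q||P) = 0.2515 bits. D_KL(Q||P) is larger than D_KL(P||Q) by 0.0682 bits; the two directions differ.

D_KL(P||Q) = Σ P(x) log₂(P(x)/Q(x))

Computing term by term:
  P(1)·log₂(P(1)/Q(1)) = (3/5)·log₂((3/5)/(1/2)) = 0.15782
  P(2)·log₂(P(2)/Q(2)) = (3/10)·log₂((3/10)/(1/5)) = 0.17549
  P(3)·log₂(P(3)/Q(3)) = (1/20)·log₂((1/20)/(1/10)) = -0.05000
  P(4)·log₂(P(4)/Q(4)) = (1/20)·log₂((1/20)/(1/5)) = -0.10000

D_KL(P||Q) = 0.15782 + 0.17549 - 0.05000 - 0.10000 = 0.18331 ≈ 0.1833 bits

D_KL(Q||P) = Σ Q(x) log₂(Q(x)/P(x))

Computing term by term:
  Q(1)·log₂(Q(1)/P(1)) = (1/2)·log₂((1/2)/(3/5)) = -0.13152
  Q(2)·log₂(Q(2)/P(2)) = (1/5)·log₂((1/5)/(3/10)) = -0.11699
  Q(3)·log₂(Q(3)/P(3)) = (1/10)·log₂((1/10)/(1/20)) = 0.10000
  Q(4)·log₂(Q(4)/P(4)) = (1/5)·log₂((1/5)/(1/20)) = 0.40000

D_KL(Q||P) = -0.13152 - 0.11699 + 0.10000 + 0.40000 = 0.25149 ≈ 0.2515 bits

These are NOT equal (difference: 0.0682 bits). KL divergence is asymmetric: D_KL(P||Q) ≠ D_KL(Q||P) in general.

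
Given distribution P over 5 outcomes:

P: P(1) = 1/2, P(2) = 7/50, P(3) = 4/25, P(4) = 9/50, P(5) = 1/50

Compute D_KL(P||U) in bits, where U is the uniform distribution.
0.4436 bits

U(i) = 1/5 for all i

D_KL(P||U) = Σ P(x) log₂(P(x) / (1/5))
           = Σ P(x) log₂(P(x)) + log₂(5)
           = log₂(5) - H(P)

H(P) = -Σ P(x) log₂(P(x)):
  -P(1)·log₂(P(1)) = -(1/2)·log₂(1/2) = 0.50000
  -P(2)·log₂(P(2)) = -(7/50)·log₂(7/50) = 0.39711
  -P(3)·log₂(P(3)) = -(4/25)·log₂(4/25) = 0.42302
  -P(4)·log₂(P(4)) = -(9/50)·log₂(9/50) = 0.44531
  -P(5)·log₂(P(5)) = -(1/50)·log₂(1/50) = 0.11288
H(P) = 0.50000 + 0.39711 + 0.42302 + 0.44531 + 0.11288 = 1.87832 bits

log₂(5) = 2.32193 bits

D_KL(P||U) = 2.32193 - 1.87832 = 0.44361 ≈ 0.4436 bits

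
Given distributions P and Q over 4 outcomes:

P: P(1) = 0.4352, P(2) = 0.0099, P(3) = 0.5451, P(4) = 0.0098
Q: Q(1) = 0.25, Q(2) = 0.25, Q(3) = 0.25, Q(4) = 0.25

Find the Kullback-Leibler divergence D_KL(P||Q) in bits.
0.8692 bits

D_KL(P||Q) = Σ P(x) log₂(P(x)/Q(x))

Computing term by term:
  P(1)·log₂(P(1)/Q(1)) = 0.4352·log₂(0.4352/0.25) = 0.34805
  P(2)·log₂(P(2)/Q(2)) = 0.0099·log₂(0.0099/0.25) = -0.04612
  P(3)·log₂(P(3)/Q(3)) = 0.5451·log₂(0.5451/0.25) = 0.61302
  P(4)·log₂(P(4)/Q(4)) = 0.0098·log₂(0.0098/0.25) = -0.04580

D_KL(P||Q) = 0.34805 - 0.04612 + 0.61302 - 0.04580 = 0.86915 ≈ 0.8692 bits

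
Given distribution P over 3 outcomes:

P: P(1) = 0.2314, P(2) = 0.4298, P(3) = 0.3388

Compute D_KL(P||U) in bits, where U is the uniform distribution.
0.0437 bits

U(i) = 1/3 for all i

D_KL(P||U) = Σ P(x) log₂(P(x) / (1/3))
           = Σ P(x) log₂(P(x)) + log₂(3)
           = log₂(3) - H(P)

H(P) = -Σ P(x) log₂(P(x)):
  -P(1)·log₂(P(1)) = -(0.2314)·log₂(0.2314) = 0.48861
  -P(2)·log₂(P(2)) = -(0.4298)·log₂(0.4298) = 0.52361
  -P(3)·log₂(P(3)) = -(0.3388)·log₂(0.3388) = 0.52903
H(P) = 0.48861 + 0.52361 + 0.52903 = 1.54125 bits

log₂(3) = 1.58496 bits

D_KL(P||U) = 1.58496 - 1.54125 = 0.04371 ≈ 0.0437 bits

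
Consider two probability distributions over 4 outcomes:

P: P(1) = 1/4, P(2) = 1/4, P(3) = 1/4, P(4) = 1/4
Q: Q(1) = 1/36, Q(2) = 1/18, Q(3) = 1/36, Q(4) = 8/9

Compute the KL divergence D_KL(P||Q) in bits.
1.6699 bits

D_KL(P||Q) = Σ P(x) log₂(P(x)/Q(x))

Computing term by term:
  P(1)·log₂(P(1)/Q(1)) = (1/4)·log₂((1/4)/(1/36)) = 0.79248
  P(2)·log₂(P(2)/Q(2)) = (1/4)·log₂((1/4)/(1/18)) = 0.54248
  P(3)·log₂(P(3)/Q(3)) = (1/4)·log₂((1/4)/(1/36)) = 0.79248
  P(4)·log₂(P(4)/Q(4)) = (1/4)·log₂((1/4)/(8/9)) = -0.45752

D_KL(P||Q) = 0.79248 + 0.54248 + 0.79248 - 0.45752 = 1.66992 ≈ 1.6699 bits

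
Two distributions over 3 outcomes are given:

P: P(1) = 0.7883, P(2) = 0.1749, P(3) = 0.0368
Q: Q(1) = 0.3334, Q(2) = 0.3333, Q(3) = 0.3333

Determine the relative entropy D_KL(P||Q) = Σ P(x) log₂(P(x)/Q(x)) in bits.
0.6990 bits

D_KL(P||Q) = Σ P(x) log₂(P(x)/Q(x))

Computing term by term:
  P(1)·log₂(P(1)/Q(1)) = 0.7883·log₂(0.7883/0.3334) = 0.97867
  P(2)·log₂(P(2)/Q(2)) = 0.1749·log₂(0.1749/0.3333) = -0.16271
  P(3)·log₂(P(3)/Q(3)) = 0.0368·log₂(0.0368/0.3333) = -0.11699

D_KL(P||Q) = 0.97867 - 0.16271 - 0.11699 = 0.69897 ≈ 0.6990 bits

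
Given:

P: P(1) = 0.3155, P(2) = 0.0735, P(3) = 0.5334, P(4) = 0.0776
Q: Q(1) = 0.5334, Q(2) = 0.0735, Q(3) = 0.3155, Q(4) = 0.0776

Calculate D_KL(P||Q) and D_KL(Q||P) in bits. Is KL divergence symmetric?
D_KL(P||Q) = 0.1651 bits, D_KL(Q||P) = 0.1651 bits. The two values coincide for this particular pair, but no — KL divergence is not symmetric in general.

D_KL(P||Q) = Σ P(x) log₂(P(x)/Q(x))

Computing term by term:
  P(1)·log₂(P(1)/Q(1)) = 0.3155·log₂(0.3155/0.5334) = -0.23902
  P(2)·log₂(P(2)/Q(2)) = 0.0735·log₂(0.0735/0.0735) = 0.00000
  P(3)·log₂(P(3)/Q(3)) = 0.5334·log₂(0.5334/0.3155) = 0.40409
  P(4)·log₂(P(4)/Q(4)) = 0.0776·log₂(0.0776/0.0776) = 0.00000

D_KL(P||Q) = -0.23902 + 0.00000 + 0.40409 + 0.00000 = 0.16507 ≈ 0.1651 bits

D_KL(Q||P) = Σ Q(x) log₂(Q(x)/P(x))

Computing term by term:
  Q(1)·log₂(Q(1)/P(1)) = 0.5334·log₂(0.5334/0.3155) = 0.40409
  Q(2)·log₂(Q(2)/P(2)) = 0.0735·log₂(0.0735/0.0735) = 0.00000
  Q(3)·log₂(Q(3)/P(3)) = 0.3155·log₂(0.3155/0.5334) = -0.23902
  Q(4)·log₂(Q(4)/P(4)) = 0.0776·log₂(0.0776/0.0776) = 0.00000

D_KL(Q||P) = 0.40409 + 0.00000 - 0.23902 + 0.00000 = 0.16507 ≈ 0.1651 bits

These ARE equal here. Q is P with outcomes relabeled (Q(1) = P(3), Q(3) = P(1)) by a relabeling that is its own inverse, so the two sums contain exactly the same terms in a different order. This is a special case — KL divergence is not symmetric in general: D_KL(P||Q) ≠ D_KL(Q||P) for most P, Q.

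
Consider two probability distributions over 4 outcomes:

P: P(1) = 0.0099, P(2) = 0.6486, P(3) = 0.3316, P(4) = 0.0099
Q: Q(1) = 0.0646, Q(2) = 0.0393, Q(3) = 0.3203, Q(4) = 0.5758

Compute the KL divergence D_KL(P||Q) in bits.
2.5552 bits

D_KL(P||Q) = Σ P(x) log₂(P(x)/Q(x))

Computing term by term:
  P(1)·log₂(P(1)/Q(1)) = 0.0099·log₂(0.0099/0.0646) = -0.02679
  P(2)·log₂(P(2)/Q(2)) = 0.6486·log₂(0.6486/0.0393) = 2.62341
  P(3)·log₂(P(3)/Q(3)) = 0.3316·log₂(0.3316/0.3203) = 0.01659
  P(4)·log₂(P(4)/Q(4)) = 0.0099·log₂(0.0099/0.5758) = -0.05803

D_KL(P||Q) = -0.02679 + 2.62341 + 0.01659 - 0.05803 = 2.55518 ≈ 2.5552 bits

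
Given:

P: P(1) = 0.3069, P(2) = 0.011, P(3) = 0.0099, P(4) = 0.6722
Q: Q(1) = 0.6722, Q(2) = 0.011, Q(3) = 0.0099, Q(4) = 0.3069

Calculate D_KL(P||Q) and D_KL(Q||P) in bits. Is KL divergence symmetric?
D_KL(P||Q) = 0.4132 bits, D_KL(Q||P) = 0.4132 bits. The two values coincide for this particular pair, but no — KL divergence is not symmetric in general.

D_KL(P||Q) = Σ P(x) log₂(P(x)/Q(x))

Computing term by term:
  P(1)·log₂(P(1)/Q(1)) = 0.3069·log₂(0.3069/0.6722) = -0.34714
  P(2)·log₂(P(2)/Q(2)) = 0.011·log₂(0.011/0.011) = 0.00000
  P(3)·log₂(P(3)/Q(3)) = 0.0099·log₂(0.0099/0.0099) = 0.00000
  P(4)·log₂(P(4)/Q(4)) = 0.6722·log₂(0.6722/0.3069) = 0.76034

D_KL(P||Q) = -0.34714 + 0.00000 + 0.00000 + 0.76034 = 0.41320 ≈ 0.4132 bits

D_KL(Q||P) = Σ Q(x) log₂(Q(x)/P(x))

Computing term by term:
  Q(1)·log₂(Q(1)/P(1)) = 0.6722·log₂(0.6722/0.3069) = 0.76034
  Q(2)·log₂(Q(2)/P(2)) = 0.011·log₂(0.011/0.011) = 0.00000
  Q(3)·log₂(Q(3)/P(3)) = 0.0099·log₂(0.0099/0.0099) = 0.00000
  Q(4)·log₂(Q(4)/P(4)) = 0.3069·log₂(0.3069/0.6722) = -0.34714

D_KL(Q||P) = 0.76034 + 0.00000 + 0.00000 - 0.34714 = 0.41320 ≈ 0.4132 bits

These ARE equal here. Q is P with outcomes relabeled (Q(1) = P(4), Q(4) = P(1)) by a relabeling that is its own inverse, so the two sums contain exactly the same terms in a different order. This is a special case — KL divergence is not symmetric in general: D_KL(P||Q) ≠ D_KL(Q||P) for most P, Q.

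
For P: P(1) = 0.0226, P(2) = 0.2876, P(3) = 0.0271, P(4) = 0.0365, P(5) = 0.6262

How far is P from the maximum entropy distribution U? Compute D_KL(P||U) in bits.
0.9430 bits

U(i) = 1/5 for all i

D_KL(P||U) = Σ P(x) log₂(P(x) / (1/5))
           = Σ P(x) log₂(P(x)) + log₂(5)
           = log₂(5) - H(P)

H(P) = -Σ P(x) log₂(P(x)):
  -P(1)·log₂(P(1)) = -(0.0226)·log₂(0.0226) = 0.12357
  -P(2)·log₂(P(2)) = -(0.2876)·log₂(0.2876) = 0.51707
  -P(3)·log₂(P(3)) = -(0.0271)·log₂(0.0271) = 0.14107
  -P(4)·log₂(P(4)) = -(0.0365)·log₂(0.0365) = 0.17432
  -P(5)·log₂(P(5)) = -(0.6262)·log₂(0.6262) = 0.42288
H(P) = 0.12357 + 0.51707 + 0.14107 + 0.17432 + 0.42288 = 1.37891 bits

log₂(5) = 2.32193 bits

D_KL(P||U) = 2.32193 - 1.37891 = 0.94302 ≈ 0.9430 bits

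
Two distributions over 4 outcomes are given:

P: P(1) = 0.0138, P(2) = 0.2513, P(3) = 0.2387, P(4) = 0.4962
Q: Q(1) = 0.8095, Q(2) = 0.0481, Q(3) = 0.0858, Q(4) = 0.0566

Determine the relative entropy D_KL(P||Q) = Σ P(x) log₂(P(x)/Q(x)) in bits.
2.4248 bits

D_KL(P||Q) = Σ P(x) log₂(P(x)/Q(x))

Computing term by term:
  P(1)·log₂(P(1)/Q(1)) = 0.0138·log₂(0.0138/0.8095) = -0.08107
  P(2)·log₂(P(2)/Q(2)) = 0.2513·log₂(0.2513/0.0481) = 0.59943
  P(3)·log₂(P(3)/Q(3)) = 0.2387·log₂(0.2387/0.0858) = 0.35236
  P(4)·log₂(P(4)/Q(4)) = 0.4962·log₂(0.4962/0.0566) = 1.55412

D_KL(P||Q) = -0.08107 + 0.59943 + 0.35236 + 1.55412 = 2.42484 ≈ 2.4248 bits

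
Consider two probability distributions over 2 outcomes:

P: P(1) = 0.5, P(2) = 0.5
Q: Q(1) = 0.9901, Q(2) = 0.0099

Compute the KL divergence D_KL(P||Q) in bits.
2.3364 bits

D_KL(P||Q) = Σ P(x) log₂(P(x)/Q(x))

Computing term by term:
  P(1)·log₂(P(1)/Q(1)) = 0.5·log₂(0.5/0.9901) = -0.49282
  P(2)·log₂(P(2)/Q(2)) = 0.5·log₂(0.5/0.0099) = 2.82918

D_KL(P||Q) = -0.49282 + 2.82918 = 2.33636 ≈ 2.3364 bits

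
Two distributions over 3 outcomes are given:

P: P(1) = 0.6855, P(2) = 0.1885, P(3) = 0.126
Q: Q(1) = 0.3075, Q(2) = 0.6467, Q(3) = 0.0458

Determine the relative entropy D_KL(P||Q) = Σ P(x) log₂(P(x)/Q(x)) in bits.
0.6415 bits

D_KL(P||Q) = Σ P(x) log₂(P(x)/Q(x))

Computing term by term:
  P(1)·log₂(P(1)/Q(1)) = 0.6855·log₂(0.6855/0.3075) = 0.79283
  P(2)·log₂(P(2)/Q(2)) = 0.1885·log₂(0.1885/0.6467) = -0.33525
  P(3)·log₂(P(3)/Q(3)) = 0.126·log₂(0.126/0.0458) = 0.18396

D_KL(P||Q) = 0.79283 - 0.33525 + 0.18396 = 0.64154 ≈ 0.6415 bits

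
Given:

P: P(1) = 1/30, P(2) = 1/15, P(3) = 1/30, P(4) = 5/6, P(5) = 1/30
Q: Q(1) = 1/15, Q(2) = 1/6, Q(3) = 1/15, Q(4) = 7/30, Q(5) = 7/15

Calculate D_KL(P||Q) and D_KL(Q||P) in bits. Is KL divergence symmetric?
D_KL(P||Q) = 1.2487 bits, D_KL(Q||P) = 1.7019 bits. No, KL divergence is not symmetric.

D_KL(P||Q) = Σ P(x) log₂(P(x)/Q(x))

Computing term by term:
  P(1)·log₂(P(1)/Q(1)) = (1/30)·log₂((1/30)/(1/15)) = -0.03333
  P(2)·log₂(P(2)/Q(2)) = (1/15)·log₂((1/15)/(1/6)) = -0.08813
  P(3)·log₂(P(3)/Q(3)) = (1/30)·log₂((1/30)/(1/15)) = -0.03333
  P(4)·log₂(P(4)/Q(4)) = (5/6)·log₂((5/6)/(7/30)) = 1.53042
  P(5)·log₂(P(5)/Q(5)) = (1/30)·log₂((1/30)/(7/15)) = -0.12691

D_KL(P||Q) = -0.03333 - 0.08813 - 0.03333 + 1.53042 - 0.12691 = 1.24872 ≈ 1.2487 bits

D_KL(Q||P) = Σ Q(x) log₂(Q(x)/P(x))

Computing term by term:
  Q(1)·log₂(Q(1)/P(1)) = (1/15)·log₂((1/15)/(1/30)) = 0.06667
  Q(2)·log₂(Q(2)/P(2)) = (1/6)·log₂((1/6)/(1/15)) = 0.22032
  Q(3)·log₂(Q(3)/P(3)) = (1/15)·log₂((1/15)/(1/30)) = 0.06667
  Q(4)·log₂(Q(4)/P(4)) = (7/30)·log₂((7/30)/(5/6)) = -0.42852
  Q(5)·log₂(Q(5)/P(5)) = (7/15)·log₂((7/15)/(1/30)) = 1.77677

D_KL(Q||P) = 0.06667 + 0.22032 + 0.06667 - 0.42852 + 1.77677 = 1.70191 ≈ 1.7019 bits

These are NOT equal (difference: 0.4532 bits). KL divergence is asymmetric: D_KL(P||Q) ≠ D_KL(Q||P) in general.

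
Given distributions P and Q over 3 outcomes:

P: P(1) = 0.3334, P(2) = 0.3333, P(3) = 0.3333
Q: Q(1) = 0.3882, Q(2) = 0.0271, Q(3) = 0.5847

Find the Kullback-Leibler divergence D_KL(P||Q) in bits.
0.8632 bits

D_KL(P||Q) = Σ P(x) log₂(P(x)/Q(x))

Computing term by term:
  P(1)·log₂(P(1)/Q(1)) = 0.3334·log₂(0.3334/0.3882) = -0.07320
  P(2)·log₂(P(2)/Q(2)) = 0.3333·log₂(0.3333/0.0271) = 1.20670
  P(3)·log₂(P(3)/Q(3)) = 0.3333·log₂(0.3333/0.5847) = -0.27026

D_KL(P||Q) = -0.07320 + 1.20670 - 0.27026 = 0.86324 ≈ 0.8632 bits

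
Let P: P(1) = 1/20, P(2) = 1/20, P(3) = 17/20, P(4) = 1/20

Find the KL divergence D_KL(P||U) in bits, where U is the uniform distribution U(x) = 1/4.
1.1524 bits

U(i) = 1/4 for all i

D_KL(P||U) = Σ P(x) log₂(P(x) / (1/4))
           = Σ P(x) log₂(P(x)) + log₂(4)
           = log₂(4) - H(P)

H(P) = -Σ P(x) log₂(P(x)):
  -P(1)·log₂(P(1)) = -(1/20)·log₂(1/20) = 0.21610
  -P(2)·log₂(P(2)) = -(1/20)·log₂(1/20) = 0.21610
  -P(3)·log₂(P(3)) = -(17/20)·log₂(17/20) = 0.19930
  -P(4)·log₂(P(4)) = -(1/20)·log₂(1/20) = 0.21610
H(P) = 0.21610 + 0.21610 + 0.19930 + 0.21610 = 0.84760 bits

log₂(4) = 2.00000 bits

D_KL(P||U) = 2.00000 - 0.84760 = 1.15240 ≈ 1.1524 bits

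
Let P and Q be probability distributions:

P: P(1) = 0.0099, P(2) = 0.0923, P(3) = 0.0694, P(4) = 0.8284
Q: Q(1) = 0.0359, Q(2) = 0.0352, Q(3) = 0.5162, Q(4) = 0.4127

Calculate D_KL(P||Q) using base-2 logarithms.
0.7418 bits

D_KL(P||Q) = Σ P(x) log₂(P(x)/Q(x))

Computing term by term:
  P(1)·log₂(P(1)/Q(1)) = 0.0099·log₂(0.0099/0.0359) = -0.01840
  P(2)·log₂(P(2)/Q(2)) = 0.0923·log₂(0.0923/0.0352) = 0.12837
  P(3)·log₂(P(3)/Q(3)) = 0.0694·log₂(0.0694/0.5162) = -0.20091
  P(4)·log₂(P(4)/Q(4)) = 0.8284·log₂(0.8284/0.4127) = 0.83274

D_KL(P||Q) = -0.01840 + 0.12837 - 0.20091 + 0.83274 = 0.74180 ≈ 0.7418 bits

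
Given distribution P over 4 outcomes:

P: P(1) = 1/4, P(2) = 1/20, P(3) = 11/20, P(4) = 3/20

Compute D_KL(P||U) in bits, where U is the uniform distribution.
0.3990 bits

U(i) = 1/4 for all i

D_KL(P||U) = Σ P(x) log₂(P(x) / (1/4))
           = Σ P(x) log₂(P(x)) + log₂(4)
           = log₂(4) - H(P)

H(P) = -Σ P(x) log₂(P(x)):
  -P(1)·log₂(P(1)) = -(1/4)·log₂(1/4) = 0.50000
  -P(2)·log₂(P(2)) = -(1/20)·log₂(1/20) = 0.21610
  -P(3)·log₂(P(3)) = -(11/20)·log₂(11/20) = 0.47437
  -P(4)·log₂(P(4)) = -(3/20)·log₂(3/20) = 0.41054
H(P) = 0.50000 + 0.21610 + 0.47437 + 0.41054 = 1.60101 bits

log₂(4) = 2.00000 bits

D_KL(P||U) = 2.00000 - 1.60101 = 0.39899 ≈ 0.3990 bits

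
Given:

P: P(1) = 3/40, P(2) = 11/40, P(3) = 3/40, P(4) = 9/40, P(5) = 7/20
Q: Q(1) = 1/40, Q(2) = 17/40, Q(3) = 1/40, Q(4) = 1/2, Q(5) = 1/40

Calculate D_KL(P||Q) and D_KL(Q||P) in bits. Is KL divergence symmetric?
D_KL(P||Q) = 1.1384 bits, D_KL(Q||P) = 0.6685 bits. No, KL divergence is not symmetric.

D_KL(P||Q) = Σ P(x) log₂(P(x)/Q(x))

Computing term by term:
  P(1)·log₂(P(1)/Q(1)) = (3/40)·log₂((3/40)/(1/40)) = 0.11887
  P(2)·log₂(P(2)/Q(2)) = (11/40)·log₂((11/40)/(17/40)) = -0.17271
  P(3)·log₂(P(3)/Q(3)) = (3/40)·log₂((3/40)/(1/40)) = 0.11887
  P(4)·log₂(P(4)/Q(4)) = (9/40)·log₂((9/40)/(1/2)) = -0.25920
  P(5)·log₂(P(5)/Q(5)) = (7/20)·log₂((7/20)/(1/40)) = 1.33257

D_KL(P||Q) = 0.11887 - 0.17271 + 0.11887 - 0.25920 + 1.33257 = 1.13840 ≈ 1.1384 bits

D_KL(Q||P) = Σ Q(x) log₂(Q(x)/P(x))

Computing term by term:
  Q(1)·log₂(Q(1)/P(1)) = (1/40)·log₂((1/40)/(3/40)) = -0.03962
  Q(2)·log₂(Q(2)/P(2)) = (17/40)·log₂((17/40)/(11/40)) = 0.26691
  Q(3)·log₂(Q(3)/P(3)) = (1/40)·log₂((1/40)/(3/40)) = -0.03962
  Q(4)·log₂(Q(4)/P(4)) = (1/2)·log₂((1/2)/(9/40)) = 0.57600
  Q(5)·log₂(Q(5)/P(5)) = (1/40)·log₂((1/40)/(7/20)) = -0.09518

D_KL(Q||P) = -0.03962 + 0.26691 - 0.03962 + 0.57600 - 0.09518 = 0.66849 ≈ 0.6685 bits

These are NOT equal (difference: 0.4699 bits). KL divergence is asymmetric: D_KL(P||Q) ≠ D_KL(Q||P) in general.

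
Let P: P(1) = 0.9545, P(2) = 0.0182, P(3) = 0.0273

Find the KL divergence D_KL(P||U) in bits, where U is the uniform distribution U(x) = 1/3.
1.2738 bits

U(i) = 1/3 for all i

D_KL(P||U) = Σ P(x) log₂(P(x) / (1/3))
           = Σ P(x) log₂(P(x)) + log₂(3)
           = log₂(3) - H(P)

H(P) = -Σ P(x) log₂(P(x)):
  -P(1)·log₂(P(1)) = -(0.9545)·log₂(0.9545) = 0.06413
  -P(2)·log₂(P(2)) = -(0.0182)·log₂(0.0182) = 0.10519
  -P(3)·log₂(P(3)) = -(0.0273)·log₂(0.0273) = 0.14182
H(P) = 0.06413 + 0.10519 + 0.14182 = 0.31114 bits

log₂(3) = 1.58496 bits

D_KL(P||U) = 1.58496 - 0.31114 = 1.27382 ≈ 1.2738 bits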